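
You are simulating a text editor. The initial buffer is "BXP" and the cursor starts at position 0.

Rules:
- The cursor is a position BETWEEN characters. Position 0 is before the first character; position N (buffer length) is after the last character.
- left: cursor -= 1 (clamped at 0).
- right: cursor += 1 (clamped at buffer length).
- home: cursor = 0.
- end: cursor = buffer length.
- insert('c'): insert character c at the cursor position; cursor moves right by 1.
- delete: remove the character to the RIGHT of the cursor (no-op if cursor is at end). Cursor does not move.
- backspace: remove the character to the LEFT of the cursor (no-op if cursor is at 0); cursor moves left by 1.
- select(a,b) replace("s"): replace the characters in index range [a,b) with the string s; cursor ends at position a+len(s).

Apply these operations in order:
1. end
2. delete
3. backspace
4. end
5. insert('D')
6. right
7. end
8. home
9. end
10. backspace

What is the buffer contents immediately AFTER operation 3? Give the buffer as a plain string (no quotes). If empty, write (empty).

After op 1 (end): buf='BXP' cursor=3
After op 2 (delete): buf='BXP' cursor=3
After op 3 (backspace): buf='BX' cursor=2

Answer: BX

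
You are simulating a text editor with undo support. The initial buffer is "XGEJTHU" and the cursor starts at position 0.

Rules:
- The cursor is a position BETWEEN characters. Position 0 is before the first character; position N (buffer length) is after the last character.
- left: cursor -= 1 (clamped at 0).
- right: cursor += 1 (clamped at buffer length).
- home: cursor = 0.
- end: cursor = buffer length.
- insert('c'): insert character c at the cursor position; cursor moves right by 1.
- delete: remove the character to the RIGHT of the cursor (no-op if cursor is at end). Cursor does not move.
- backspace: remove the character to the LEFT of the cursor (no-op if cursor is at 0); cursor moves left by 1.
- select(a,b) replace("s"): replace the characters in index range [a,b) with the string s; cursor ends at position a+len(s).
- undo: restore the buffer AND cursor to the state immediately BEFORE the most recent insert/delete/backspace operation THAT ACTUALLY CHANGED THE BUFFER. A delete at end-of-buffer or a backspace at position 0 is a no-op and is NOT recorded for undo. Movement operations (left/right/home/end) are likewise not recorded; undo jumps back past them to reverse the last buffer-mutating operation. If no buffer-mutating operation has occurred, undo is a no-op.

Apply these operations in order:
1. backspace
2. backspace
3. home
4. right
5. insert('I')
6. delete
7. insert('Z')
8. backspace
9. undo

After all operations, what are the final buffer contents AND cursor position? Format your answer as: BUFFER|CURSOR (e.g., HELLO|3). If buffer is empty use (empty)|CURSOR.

After op 1 (backspace): buf='XGEJTHU' cursor=0
After op 2 (backspace): buf='XGEJTHU' cursor=0
After op 3 (home): buf='XGEJTHU' cursor=0
After op 4 (right): buf='XGEJTHU' cursor=1
After op 5 (insert('I')): buf='XIGEJTHU' cursor=2
After op 6 (delete): buf='XIEJTHU' cursor=2
After op 7 (insert('Z')): buf='XIZEJTHU' cursor=3
After op 8 (backspace): buf='XIEJTHU' cursor=2
After op 9 (undo): buf='XIZEJTHU' cursor=3

Answer: XIZEJTHU|3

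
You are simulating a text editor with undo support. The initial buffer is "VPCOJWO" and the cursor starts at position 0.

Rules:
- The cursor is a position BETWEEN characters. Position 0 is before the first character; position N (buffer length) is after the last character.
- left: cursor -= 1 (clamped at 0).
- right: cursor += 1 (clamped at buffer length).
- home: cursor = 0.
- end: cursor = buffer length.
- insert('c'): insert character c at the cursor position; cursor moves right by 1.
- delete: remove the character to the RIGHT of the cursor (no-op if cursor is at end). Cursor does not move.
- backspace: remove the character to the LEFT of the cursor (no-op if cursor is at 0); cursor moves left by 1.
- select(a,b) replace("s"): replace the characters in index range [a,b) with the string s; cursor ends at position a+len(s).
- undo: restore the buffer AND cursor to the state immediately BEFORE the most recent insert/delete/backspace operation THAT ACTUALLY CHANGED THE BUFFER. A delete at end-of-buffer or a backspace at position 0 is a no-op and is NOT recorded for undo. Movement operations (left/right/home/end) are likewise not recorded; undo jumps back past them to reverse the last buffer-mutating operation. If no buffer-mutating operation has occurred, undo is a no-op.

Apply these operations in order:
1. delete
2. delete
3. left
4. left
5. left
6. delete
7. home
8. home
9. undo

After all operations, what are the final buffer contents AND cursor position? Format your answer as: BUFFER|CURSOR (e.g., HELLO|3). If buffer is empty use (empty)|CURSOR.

After op 1 (delete): buf='PCOJWO' cursor=0
After op 2 (delete): buf='COJWO' cursor=0
After op 3 (left): buf='COJWO' cursor=0
After op 4 (left): buf='COJWO' cursor=0
After op 5 (left): buf='COJWO' cursor=0
After op 6 (delete): buf='OJWO' cursor=0
After op 7 (home): buf='OJWO' cursor=0
After op 8 (home): buf='OJWO' cursor=0
After op 9 (undo): buf='COJWO' cursor=0

Answer: COJWO|0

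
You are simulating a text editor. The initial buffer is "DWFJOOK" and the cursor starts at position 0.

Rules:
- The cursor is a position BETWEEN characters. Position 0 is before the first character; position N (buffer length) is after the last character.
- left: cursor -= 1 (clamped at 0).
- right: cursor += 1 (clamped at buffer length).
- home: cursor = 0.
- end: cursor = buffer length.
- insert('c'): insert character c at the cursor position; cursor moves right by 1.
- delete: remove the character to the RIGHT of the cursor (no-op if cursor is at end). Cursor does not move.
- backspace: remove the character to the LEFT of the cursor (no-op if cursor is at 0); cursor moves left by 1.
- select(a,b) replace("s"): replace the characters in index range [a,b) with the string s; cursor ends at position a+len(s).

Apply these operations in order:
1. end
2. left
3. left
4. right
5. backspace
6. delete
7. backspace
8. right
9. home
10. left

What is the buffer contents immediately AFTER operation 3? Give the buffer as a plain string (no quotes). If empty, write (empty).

After op 1 (end): buf='DWFJOOK' cursor=7
After op 2 (left): buf='DWFJOOK' cursor=6
After op 3 (left): buf='DWFJOOK' cursor=5

Answer: DWFJOOK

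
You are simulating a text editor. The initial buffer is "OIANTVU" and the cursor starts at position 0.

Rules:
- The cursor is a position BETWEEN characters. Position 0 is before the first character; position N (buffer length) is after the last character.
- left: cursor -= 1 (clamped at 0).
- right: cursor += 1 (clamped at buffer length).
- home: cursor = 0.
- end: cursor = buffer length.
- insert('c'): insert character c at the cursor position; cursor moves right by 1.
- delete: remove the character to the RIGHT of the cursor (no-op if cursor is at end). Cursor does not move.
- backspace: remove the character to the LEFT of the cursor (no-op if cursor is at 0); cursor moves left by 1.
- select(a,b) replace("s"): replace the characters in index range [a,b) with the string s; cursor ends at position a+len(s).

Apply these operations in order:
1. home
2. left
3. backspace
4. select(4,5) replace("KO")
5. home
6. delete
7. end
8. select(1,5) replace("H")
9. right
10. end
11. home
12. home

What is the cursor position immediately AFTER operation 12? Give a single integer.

Answer: 0

Derivation:
After op 1 (home): buf='OIANTVU' cursor=0
After op 2 (left): buf='OIANTVU' cursor=0
After op 3 (backspace): buf='OIANTVU' cursor=0
After op 4 (select(4,5) replace("KO")): buf='OIANKOVU' cursor=6
After op 5 (home): buf='OIANKOVU' cursor=0
After op 6 (delete): buf='IANKOVU' cursor=0
After op 7 (end): buf='IANKOVU' cursor=7
After op 8 (select(1,5) replace("H")): buf='IHVU' cursor=2
After op 9 (right): buf='IHVU' cursor=3
After op 10 (end): buf='IHVU' cursor=4
After op 11 (home): buf='IHVU' cursor=0
After op 12 (home): buf='IHVU' cursor=0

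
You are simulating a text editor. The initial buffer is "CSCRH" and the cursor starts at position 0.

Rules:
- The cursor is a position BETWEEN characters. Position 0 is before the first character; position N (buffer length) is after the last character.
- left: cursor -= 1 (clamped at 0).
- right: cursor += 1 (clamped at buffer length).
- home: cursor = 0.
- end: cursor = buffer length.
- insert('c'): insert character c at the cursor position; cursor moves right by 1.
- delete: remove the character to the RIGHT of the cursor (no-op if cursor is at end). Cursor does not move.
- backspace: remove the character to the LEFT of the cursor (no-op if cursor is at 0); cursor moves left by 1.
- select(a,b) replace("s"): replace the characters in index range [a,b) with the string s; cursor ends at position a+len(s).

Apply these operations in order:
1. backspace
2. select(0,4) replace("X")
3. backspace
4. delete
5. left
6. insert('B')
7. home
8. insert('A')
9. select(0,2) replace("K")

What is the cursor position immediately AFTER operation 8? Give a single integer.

Answer: 1

Derivation:
After op 1 (backspace): buf='CSCRH' cursor=0
After op 2 (select(0,4) replace("X")): buf='XH' cursor=1
After op 3 (backspace): buf='H' cursor=0
After op 4 (delete): buf='(empty)' cursor=0
After op 5 (left): buf='(empty)' cursor=0
After op 6 (insert('B')): buf='B' cursor=1
After op 7 (home): buf='B' cursor=0
After op 8 (insert('A')): buf='AB' cursor=1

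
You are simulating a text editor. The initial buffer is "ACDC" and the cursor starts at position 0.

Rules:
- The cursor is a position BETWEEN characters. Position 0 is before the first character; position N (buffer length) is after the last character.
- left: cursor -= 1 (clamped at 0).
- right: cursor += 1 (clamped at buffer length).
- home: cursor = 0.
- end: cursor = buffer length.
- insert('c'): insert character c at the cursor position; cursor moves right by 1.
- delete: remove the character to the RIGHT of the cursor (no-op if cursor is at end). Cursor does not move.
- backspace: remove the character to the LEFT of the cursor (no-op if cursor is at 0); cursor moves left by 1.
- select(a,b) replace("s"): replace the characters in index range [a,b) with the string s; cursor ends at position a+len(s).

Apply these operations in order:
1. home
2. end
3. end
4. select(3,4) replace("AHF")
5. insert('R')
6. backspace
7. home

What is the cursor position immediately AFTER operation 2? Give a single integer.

Answer: 4

Derivation:
After op 1 (home): buf='ACDC' cursor=0
After op 2 (end): buf='ACDC' cursor=4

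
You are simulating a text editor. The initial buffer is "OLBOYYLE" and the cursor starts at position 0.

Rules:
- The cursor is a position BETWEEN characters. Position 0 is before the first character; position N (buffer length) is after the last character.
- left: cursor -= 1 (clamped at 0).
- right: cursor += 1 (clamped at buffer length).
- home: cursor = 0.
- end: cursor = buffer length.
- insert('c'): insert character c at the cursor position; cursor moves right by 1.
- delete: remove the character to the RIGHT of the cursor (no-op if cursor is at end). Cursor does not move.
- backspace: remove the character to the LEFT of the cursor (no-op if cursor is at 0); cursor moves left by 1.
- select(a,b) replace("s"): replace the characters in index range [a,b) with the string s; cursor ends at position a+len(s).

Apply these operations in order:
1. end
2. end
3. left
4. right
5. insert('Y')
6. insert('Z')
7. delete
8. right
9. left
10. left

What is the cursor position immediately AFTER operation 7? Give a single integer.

After op 1 (end): buf='OLBOYYLE' cursor=8
After op 2 (end): buf='OLBOYYLE' cursor=8
After op 3 (left): buf='OLBOYYLE' cursor=7
After op 4 (right): buf='OLBOYYLE' cursor=8
After op 5 (insert('Y')): buf='OLBOYYLEY' cursor=9
After op 6 (insert('Z')): buf='OLBOYYLEYZ' cursor=10
After op 7 (delete): buf='OLBOYYLEYZ' cursor=10

Answer: 10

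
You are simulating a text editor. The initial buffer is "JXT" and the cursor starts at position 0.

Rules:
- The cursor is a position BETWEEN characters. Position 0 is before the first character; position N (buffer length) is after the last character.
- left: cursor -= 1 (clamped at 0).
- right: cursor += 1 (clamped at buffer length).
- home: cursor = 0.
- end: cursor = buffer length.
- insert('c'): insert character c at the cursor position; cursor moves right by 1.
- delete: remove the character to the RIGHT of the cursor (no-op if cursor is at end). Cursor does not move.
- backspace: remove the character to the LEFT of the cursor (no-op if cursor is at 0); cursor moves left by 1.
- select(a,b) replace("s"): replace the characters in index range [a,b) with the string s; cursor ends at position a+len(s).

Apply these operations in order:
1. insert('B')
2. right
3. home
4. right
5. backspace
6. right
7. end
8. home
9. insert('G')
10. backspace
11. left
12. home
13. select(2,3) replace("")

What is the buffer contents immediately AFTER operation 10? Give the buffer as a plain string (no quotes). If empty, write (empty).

Answer: JXT

Derivation:
After op 1 (insert('B')): buf='BJXT' cursor=1
After op 2 (right): buf='BJXT' cursor=2
After op 3 (home): buf='BJXT' cursor=0
After op 4 (right): buf='BJXT' cursor=1
After op 5 (backspace): buf='JXT' cursor=0
After op 6 (right): buf='JXT' cursor=1
After op 7 (end): buf='JXT' cursor=3
After op 8 (home): buf='JXT' cursor=0
After op 9 (insert('G')): buf='GJXT' cursor=1
After op 10 (backspace): buf='JXT' cursor=0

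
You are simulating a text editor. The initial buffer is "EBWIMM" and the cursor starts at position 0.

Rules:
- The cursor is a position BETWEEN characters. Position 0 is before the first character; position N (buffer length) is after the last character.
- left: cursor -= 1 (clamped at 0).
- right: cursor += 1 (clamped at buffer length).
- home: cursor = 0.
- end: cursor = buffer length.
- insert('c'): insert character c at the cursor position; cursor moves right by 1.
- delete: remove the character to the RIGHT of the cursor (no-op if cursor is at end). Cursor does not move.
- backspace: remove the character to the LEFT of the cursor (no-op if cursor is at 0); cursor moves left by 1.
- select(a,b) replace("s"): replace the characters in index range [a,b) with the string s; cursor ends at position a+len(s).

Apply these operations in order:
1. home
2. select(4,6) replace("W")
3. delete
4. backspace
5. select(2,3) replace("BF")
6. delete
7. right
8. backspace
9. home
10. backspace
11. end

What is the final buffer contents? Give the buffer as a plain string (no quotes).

Answer: EBB

Derivation:
After op 1 (home): buf='EBWIMM' cursor=0
After op 2 (select(4,6) replace("W")): buf='EBWIW' cursor=5
After op 3 (delete): buf='EBWIW' cursor=5
After op 4 (backspace): buf='EBWI' cursor=4
After op 5 (select(2,3) replace("BF")): buf='EBBFI' cursor=4
After op 6 (delete): buf='EBBF' cursor=4
After op 7 (right): buf='EBBF' cursor=4
After op 8 (backspace): buf='EBB' cursor=3
After op 9 (home): buf='EBB' cursor=0
After op 10 (backspace): buf='EBB' cursor=0
After op 11 (end): buf='EBB' cursor=3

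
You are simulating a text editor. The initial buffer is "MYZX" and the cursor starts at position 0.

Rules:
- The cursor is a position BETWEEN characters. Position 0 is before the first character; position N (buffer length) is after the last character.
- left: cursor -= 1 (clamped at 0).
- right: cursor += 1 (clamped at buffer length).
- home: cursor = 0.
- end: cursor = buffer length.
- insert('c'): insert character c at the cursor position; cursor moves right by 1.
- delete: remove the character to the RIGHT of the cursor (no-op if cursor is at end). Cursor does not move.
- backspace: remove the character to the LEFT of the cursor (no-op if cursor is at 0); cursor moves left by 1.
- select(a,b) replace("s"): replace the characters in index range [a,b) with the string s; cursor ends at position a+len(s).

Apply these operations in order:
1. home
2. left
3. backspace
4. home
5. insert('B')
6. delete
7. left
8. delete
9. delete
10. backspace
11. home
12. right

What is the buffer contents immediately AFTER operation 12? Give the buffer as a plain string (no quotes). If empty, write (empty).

After op 1 (home): buf='MYZX' cursor=0
After op 2 (left): buf='MYZX' cursor=0
After op 3 (backspace): buf='MYZX' cursor=0
After op 4 (home): buf='MYZX' cursor=0
After op 5 (insert('B')): buf='BMYZX' cursor=1
After op 6 (delete): buf='BYZX' cursor=1
After op 7 (left): buf='BYZX' cursor=0
After op 8 (delete): buf='YZX' cursor=0
After op 9 (delete): buf='ZX' cursor=0
After op 10 (backspace): buf='ZX' cursor=0
After op 11 (home): buf='ZX' cursor=0
After op 12 (right): buf='ZX' cursor=1

Answer: ZX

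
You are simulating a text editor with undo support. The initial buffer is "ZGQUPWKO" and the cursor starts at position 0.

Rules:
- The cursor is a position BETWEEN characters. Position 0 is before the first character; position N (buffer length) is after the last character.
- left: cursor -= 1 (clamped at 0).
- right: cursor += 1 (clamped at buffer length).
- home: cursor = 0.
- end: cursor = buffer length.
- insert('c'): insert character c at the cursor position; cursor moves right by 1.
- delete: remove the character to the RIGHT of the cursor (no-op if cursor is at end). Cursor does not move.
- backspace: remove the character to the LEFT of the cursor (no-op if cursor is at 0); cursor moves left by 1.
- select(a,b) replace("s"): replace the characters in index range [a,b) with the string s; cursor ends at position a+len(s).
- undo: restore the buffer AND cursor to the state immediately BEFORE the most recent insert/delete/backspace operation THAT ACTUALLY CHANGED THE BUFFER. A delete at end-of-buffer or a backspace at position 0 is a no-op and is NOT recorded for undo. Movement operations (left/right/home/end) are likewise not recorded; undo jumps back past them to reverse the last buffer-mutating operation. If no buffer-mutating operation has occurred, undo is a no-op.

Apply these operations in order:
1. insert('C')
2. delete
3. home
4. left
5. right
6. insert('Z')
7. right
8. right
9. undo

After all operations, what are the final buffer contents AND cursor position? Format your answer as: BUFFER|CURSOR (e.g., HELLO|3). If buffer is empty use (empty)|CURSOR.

After op 1 (insert('C')): buf='CZGQUPWKO' cursor=1
After op 2 (delete): buf='CGQUPWKO' cursor=1
After op 3 (home): buf='CGQUPWKO' cursor=0
After op 4 (left): buf='CGQUPWKO' cursor=0
After op 5 (right): buf='CGQUPWKO' cursor=1
After op 6 (insert('Z')): buf='CZGQUPWKO' cursor=2
After op 7 (right): buf='CZGQUPWKO' cursor=3
After op 8 (right): buf='CZGQUPWKO' cursor=4
After op 9 (undo): buf='CGQUPWKO' cursor=1

Answer: CGQUPWKO|1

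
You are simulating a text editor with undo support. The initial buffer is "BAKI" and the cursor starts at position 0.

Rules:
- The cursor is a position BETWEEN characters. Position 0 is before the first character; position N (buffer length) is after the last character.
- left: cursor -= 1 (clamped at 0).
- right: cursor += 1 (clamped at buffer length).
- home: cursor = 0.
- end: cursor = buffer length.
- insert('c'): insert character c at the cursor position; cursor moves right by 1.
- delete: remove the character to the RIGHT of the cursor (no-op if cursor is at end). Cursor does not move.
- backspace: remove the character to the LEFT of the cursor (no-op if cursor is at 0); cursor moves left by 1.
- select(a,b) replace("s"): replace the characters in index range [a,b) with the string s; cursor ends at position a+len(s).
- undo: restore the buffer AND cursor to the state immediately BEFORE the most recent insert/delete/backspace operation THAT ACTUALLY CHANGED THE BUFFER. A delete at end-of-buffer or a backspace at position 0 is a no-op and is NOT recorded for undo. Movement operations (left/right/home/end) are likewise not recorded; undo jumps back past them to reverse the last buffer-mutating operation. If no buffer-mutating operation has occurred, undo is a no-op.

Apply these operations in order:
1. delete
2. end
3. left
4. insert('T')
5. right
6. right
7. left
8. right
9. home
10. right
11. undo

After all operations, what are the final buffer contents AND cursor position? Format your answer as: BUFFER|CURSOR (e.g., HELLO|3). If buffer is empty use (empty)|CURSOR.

After op 1 (delete): buf='AKI' cursor=0
After op 2 (end): buf='AKI' cursor=3
After op 3 (left): buf='AKI' cursor=2
After op 4 (insert('T')): buf='AKTI' cursor=3
After op 5 (right): buf='AKTI' cursor=4
After op 6 (right): buf='AKTI' cursor=4
After op 7 (left): buf='AKTI' cursor=3
After op 8 (right): buf='AKTI' cursor=4
After op 9 (home): buf='AKTI' cursor=0
After op 10 (right): buf='AKTI' cursor=1
After op 11 (undo): buf='AKI' cursor=2

Answer: AKI|2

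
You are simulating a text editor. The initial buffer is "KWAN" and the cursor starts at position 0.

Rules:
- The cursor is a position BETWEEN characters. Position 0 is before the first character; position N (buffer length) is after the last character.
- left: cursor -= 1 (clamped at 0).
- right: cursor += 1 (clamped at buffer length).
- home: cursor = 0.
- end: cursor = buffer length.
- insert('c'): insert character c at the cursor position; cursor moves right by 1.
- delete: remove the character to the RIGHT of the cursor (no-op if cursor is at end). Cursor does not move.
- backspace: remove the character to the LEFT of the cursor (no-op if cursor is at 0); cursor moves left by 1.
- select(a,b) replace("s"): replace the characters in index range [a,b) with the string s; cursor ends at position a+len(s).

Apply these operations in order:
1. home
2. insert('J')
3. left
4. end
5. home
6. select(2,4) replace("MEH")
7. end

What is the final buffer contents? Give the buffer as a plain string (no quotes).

After op 1 (home): buf='KWAN' cursor=0
After op 2 (insert('J')): buf='JKWAN' cursor=1
After op 3 (left): buf='JKWAN' cursor=0
After op 4 (end): buf='JKWAN' cursor=5
After op 5 (home): buf='JKWAN' cursor=0
After op 6 (select(2,4) replace("MEH")): buf='JKMEHN' cursor=5
After op 7 (end): buf='JKMEHN' cursor=6

Answer: JKMEHN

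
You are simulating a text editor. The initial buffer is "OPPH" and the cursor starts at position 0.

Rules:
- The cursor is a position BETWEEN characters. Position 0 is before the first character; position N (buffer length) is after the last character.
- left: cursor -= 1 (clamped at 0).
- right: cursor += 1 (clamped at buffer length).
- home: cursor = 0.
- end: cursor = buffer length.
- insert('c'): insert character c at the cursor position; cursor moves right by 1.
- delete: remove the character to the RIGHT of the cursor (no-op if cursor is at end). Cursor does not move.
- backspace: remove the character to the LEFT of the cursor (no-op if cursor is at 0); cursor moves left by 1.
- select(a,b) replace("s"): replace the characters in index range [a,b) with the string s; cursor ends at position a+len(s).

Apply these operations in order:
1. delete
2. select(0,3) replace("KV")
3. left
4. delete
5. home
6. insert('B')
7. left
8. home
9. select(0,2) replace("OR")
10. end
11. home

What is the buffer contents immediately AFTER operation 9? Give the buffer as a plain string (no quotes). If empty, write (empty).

After op 1 (delete): buf='PPH' cursor=0
After op 2 (select(0,3) replace("KV")): buf='KV' cursor=2
After op 3 (left): buf='KV' cursor=1
After op 4 (delete): buf='K' cursor=1
After op 5 (home): buf='K' cursor=0
After op 6 (insert('B')): buf='BK' cursor=1
After op 7 (left): buf='BK' cursor=0
After op 8 (home): buf='BK' cursor=0
After op 9 (select(0,2) replace("OR")): buf='OR' cursor=2

Answer: OR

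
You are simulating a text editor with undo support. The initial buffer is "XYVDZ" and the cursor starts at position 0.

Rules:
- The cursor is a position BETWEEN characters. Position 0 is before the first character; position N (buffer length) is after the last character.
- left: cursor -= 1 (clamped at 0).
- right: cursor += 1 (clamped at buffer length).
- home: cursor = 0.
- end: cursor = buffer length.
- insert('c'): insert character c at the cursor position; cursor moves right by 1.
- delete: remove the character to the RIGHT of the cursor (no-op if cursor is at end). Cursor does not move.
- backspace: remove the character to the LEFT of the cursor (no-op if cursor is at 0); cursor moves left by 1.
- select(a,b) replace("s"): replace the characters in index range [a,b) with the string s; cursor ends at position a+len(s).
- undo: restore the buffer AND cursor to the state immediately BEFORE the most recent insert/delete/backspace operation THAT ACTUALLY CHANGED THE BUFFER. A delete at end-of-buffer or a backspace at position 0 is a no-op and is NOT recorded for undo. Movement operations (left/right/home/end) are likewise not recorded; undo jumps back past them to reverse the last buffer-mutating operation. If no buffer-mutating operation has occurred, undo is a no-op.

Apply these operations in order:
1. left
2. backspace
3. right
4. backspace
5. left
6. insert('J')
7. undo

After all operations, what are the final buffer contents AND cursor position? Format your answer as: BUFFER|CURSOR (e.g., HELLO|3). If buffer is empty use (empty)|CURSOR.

After op 1 (left): buf='XYVDZ' cursor=0
After op 2 (backspace): buf='XYVDZ' cursor=0
After op 3 (right): buf='XYVDZ' cursor=1
After op 4 (backspace): buf='YVDZ' cursor=0
After op 5 (left): buf='YVDZ' cursor=0
After op 6 (insert('J')): buf='JYVDZ' cursor=1
After op 7 (undo): buf='YVDZ' cursor=0

Answer: YVDZ|0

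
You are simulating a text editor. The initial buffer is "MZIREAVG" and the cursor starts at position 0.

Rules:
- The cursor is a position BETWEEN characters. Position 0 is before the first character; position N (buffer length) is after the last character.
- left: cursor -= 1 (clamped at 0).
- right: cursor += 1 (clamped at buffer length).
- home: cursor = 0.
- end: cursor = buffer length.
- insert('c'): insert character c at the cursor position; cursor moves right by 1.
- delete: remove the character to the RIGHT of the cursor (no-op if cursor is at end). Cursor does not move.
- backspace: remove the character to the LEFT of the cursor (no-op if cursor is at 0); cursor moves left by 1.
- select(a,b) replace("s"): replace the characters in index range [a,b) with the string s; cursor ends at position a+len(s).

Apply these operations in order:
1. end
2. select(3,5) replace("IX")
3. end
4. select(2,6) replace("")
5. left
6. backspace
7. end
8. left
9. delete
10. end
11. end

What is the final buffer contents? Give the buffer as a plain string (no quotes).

Answer: ZV

Derivation:
After op 1 (end): buf='MZIREAVG' cursor=8
After op 2 (select(3,5) replace("IX")): buf='MZIIXAVG' cursor=5
After op 3 (end): buf='MZIIXAVG' cursor=8
After op 4 (select(2,6) replace("")): buf='MZVG' cursor=2
After op 5 (left): buf='MZVG' cursor=1
After op 6 (backspace): buf='ZVG' cursor=0
After op 7 (end): buf='ZVG' cursor=3
After op 8 (left): buf='ZVG' cursor=2
After op 9 (delete): buf='ZV' cursor=2
After op 10 (end): buf='ZV' cursor=2
After op 11 (end): buf='ZV' cursor=2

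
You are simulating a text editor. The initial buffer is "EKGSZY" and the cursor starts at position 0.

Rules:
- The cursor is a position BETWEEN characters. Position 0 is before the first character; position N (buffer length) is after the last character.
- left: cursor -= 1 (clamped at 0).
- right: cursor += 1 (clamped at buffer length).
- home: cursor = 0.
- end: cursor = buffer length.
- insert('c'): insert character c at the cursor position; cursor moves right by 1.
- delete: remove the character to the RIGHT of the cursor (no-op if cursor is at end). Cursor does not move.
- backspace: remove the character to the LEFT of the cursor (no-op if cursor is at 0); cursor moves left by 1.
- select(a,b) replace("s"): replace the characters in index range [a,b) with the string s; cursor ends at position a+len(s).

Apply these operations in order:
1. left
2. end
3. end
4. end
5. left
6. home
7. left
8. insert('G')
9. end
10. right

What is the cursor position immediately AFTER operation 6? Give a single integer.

After op 1 (left): buf='EKGSZY' cursor=0
After op 2 (end): buf='EKGSZY' cursor=6
After op 3 (end): buf='EKGSZY' cursor=6
After op 4 (end): buf='EKGSZY' cursor=6
After op 5 (left): buf='EKGSZY' cursor=5
After op 6 (home): buf='EKGSZY' cursor=0

Answer: 0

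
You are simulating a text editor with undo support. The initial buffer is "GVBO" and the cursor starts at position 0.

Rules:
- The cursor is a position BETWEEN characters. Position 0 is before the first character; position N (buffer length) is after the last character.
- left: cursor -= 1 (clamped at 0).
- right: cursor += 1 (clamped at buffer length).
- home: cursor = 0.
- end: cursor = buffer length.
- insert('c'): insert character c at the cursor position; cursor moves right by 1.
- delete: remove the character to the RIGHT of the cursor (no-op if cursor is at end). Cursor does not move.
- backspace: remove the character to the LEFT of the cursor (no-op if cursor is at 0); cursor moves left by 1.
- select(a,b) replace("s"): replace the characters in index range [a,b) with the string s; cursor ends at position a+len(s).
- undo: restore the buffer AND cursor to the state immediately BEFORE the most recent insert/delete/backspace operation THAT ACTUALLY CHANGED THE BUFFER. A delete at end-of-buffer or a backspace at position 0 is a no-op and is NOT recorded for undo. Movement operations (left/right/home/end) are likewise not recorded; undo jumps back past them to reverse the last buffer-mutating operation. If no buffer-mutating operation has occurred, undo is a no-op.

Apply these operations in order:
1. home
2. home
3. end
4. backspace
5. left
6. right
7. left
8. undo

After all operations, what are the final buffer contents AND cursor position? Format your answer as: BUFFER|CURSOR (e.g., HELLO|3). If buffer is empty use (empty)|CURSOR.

Answer: GVBO|4

Derivation:
After op 1 (home): buf='GVBO' cursor=0
After op 2 (home): buf='GVBO' cursor=0
After op 3 (end): buf='GVBO' cursor=4
After op 4 (backspace): buf='GVB' cursor=3
After op 5 (left): buf='GVB' cursor=2
After op 6 (right): buf='GVB' cursor=3
After op 7 (left): buf='GVB' cursor=2
After op 8 (undo): buf='GVBO' cursor=4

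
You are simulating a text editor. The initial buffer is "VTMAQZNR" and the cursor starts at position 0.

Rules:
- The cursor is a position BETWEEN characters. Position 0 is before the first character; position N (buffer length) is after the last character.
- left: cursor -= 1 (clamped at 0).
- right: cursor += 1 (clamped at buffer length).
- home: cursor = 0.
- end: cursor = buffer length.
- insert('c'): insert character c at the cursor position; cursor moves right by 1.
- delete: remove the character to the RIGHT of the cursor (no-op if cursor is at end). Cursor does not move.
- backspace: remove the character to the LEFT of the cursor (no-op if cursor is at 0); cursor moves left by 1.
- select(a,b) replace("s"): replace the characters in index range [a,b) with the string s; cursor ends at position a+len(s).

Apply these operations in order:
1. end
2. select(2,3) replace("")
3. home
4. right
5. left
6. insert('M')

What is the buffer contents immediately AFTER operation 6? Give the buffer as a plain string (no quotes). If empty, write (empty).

Answer: MVTAQZNR

Derivation:
After op 1 (end): buf='VTMAQZNR' cursor=8
After op 2 (select(2,3) replace("")): buf='VTAQZNR' cursor=2
After op 3 (home): buf='VTAQZNR' cursor=0
After op 4 (right): buf='VTAQZNR' cursor=1
After op 5 (left): buf='VTAQZNR' cursor=0
After op 6 (insert('M')): buf='MVTAQZNR' cursor=1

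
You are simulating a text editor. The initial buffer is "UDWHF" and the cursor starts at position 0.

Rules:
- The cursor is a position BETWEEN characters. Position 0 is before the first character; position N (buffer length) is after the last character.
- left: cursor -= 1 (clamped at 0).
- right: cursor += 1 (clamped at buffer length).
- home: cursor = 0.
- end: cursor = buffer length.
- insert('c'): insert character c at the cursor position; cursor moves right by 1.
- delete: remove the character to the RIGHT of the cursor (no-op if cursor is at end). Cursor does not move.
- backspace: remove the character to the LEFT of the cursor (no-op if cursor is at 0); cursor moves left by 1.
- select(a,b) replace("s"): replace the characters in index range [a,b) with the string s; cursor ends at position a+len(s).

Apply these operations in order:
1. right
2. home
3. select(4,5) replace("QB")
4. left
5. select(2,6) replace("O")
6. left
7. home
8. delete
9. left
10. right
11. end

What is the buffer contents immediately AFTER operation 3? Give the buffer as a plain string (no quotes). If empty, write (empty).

After op 1 (right): buf='UDWHF' cursor=1
After op 2 (home): buf='UDWHF' cursor=0
After op 3 (select(4,5) replace("QB")): buf='UDWHQB' cursor=6

Answer: UDWHQB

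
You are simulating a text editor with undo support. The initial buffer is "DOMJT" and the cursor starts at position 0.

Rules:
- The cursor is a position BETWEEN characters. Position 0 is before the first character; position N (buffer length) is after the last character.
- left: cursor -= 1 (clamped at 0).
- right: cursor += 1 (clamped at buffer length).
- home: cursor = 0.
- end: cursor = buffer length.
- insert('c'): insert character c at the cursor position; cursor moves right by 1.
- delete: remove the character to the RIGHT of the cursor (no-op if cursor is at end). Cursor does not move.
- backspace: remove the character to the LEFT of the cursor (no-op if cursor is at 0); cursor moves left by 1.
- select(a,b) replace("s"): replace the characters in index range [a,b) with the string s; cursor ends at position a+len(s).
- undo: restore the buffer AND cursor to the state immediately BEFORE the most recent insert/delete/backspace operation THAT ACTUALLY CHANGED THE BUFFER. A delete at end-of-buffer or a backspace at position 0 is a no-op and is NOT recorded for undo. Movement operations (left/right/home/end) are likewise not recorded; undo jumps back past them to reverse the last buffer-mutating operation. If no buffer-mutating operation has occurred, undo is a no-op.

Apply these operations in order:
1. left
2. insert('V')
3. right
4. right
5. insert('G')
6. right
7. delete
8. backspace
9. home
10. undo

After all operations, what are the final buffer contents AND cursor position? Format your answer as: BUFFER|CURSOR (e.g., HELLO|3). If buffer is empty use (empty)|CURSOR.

After op 1 (left): buf='DOMJT' cursor=0
After op 2 (insert('V')): buf='VDOMJT' cursor=1
After op 3 (right): buf='VDOMJT' cursor=2
After op 4 (right): buf='VDOMJT' cursor=3
After op 5 (insert('G')): buf='VDOGMJT' cursor=4
After op 6 (right): buf='VDOGMJT' cursor=5
After op 7 (delete): buf='VDOGMT' cursor=5
After op 8 (backspace): buf='VDOGT' cursor=4
After op 9 (home): buf='VDOGT' cursor=0
After op 10 (undo): buf='VDOGMT' cursor=5

Answer: VDOGMT|5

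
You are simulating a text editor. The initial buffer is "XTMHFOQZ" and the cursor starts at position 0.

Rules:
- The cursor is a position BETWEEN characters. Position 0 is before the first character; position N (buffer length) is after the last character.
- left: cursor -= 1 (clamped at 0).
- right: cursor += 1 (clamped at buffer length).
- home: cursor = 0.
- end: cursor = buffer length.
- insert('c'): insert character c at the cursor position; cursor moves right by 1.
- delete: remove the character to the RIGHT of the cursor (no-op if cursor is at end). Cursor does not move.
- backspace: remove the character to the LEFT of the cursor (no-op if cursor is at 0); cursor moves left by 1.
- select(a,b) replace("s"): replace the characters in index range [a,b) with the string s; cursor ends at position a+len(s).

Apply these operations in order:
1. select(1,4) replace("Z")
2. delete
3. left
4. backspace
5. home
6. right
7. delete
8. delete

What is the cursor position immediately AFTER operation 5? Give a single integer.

Answer: 0

Derivation:
After op 1 (select(1,4) replace("Z")): buf='XZFOQZ' cursor=2
After op 2 (delete): buf='XZOQZ' cursor=2
After op 3 (left): buf='XZOQZ' cursor=1
After op 4 (backspace): buf='ZOQZ' cursor=0
After op 5 (home): buf='ZOQZ' cursor=0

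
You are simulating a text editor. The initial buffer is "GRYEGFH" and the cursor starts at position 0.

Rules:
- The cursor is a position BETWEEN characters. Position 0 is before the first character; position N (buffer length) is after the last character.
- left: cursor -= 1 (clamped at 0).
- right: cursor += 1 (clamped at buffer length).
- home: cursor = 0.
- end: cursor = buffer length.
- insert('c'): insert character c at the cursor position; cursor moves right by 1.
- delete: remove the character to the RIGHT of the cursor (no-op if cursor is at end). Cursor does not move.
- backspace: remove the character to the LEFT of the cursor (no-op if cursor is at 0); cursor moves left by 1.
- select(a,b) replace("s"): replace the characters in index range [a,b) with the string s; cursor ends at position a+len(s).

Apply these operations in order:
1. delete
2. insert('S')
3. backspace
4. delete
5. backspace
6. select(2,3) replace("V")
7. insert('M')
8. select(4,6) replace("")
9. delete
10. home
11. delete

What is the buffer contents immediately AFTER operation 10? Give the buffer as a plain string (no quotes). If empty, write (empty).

After op 1 (delete): buf='RYEGFH' cursor=0
After op 2 (insert('S')): buf='SRYEGFH' cursor=1
After op 3 (backspace): buf='RYEGFH' cursor=0
After op 4 (delete): buf='YEGFH' cursor=0
After op 5 (backspace): buf='YEGFH' cursor=0
After op 6 (select(2,3) replace("V")): buf='YEVFH' cursor=3
After op 7 (insert('M')): buf='YEVMFH' cursor=4
After op 8 (select(4,6) replace("")): buf='YEVM' cursor=4
After op 9 (delete): buf='YEVM' cursor=4
After op 10 (home): buf='YEVM' cursor=0

Answer: YEVM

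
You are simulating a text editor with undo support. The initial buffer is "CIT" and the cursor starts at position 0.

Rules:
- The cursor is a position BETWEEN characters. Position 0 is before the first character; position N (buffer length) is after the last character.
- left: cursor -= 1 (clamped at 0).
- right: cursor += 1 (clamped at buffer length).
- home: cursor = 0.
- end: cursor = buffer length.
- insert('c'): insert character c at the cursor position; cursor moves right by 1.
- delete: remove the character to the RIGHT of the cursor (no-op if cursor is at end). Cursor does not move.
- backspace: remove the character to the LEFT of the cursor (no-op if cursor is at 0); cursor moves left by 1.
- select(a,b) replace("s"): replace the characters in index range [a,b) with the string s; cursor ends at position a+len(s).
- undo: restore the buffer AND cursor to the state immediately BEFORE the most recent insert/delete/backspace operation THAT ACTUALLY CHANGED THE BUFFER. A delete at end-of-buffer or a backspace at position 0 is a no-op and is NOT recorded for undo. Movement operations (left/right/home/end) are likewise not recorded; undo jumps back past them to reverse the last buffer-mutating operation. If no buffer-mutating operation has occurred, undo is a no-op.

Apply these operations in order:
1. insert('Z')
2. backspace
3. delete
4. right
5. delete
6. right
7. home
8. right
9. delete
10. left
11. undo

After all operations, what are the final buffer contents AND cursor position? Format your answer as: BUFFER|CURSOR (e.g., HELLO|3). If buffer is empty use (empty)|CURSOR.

Answer: IT|1

Derivation:
After op 1 (insert('Z')): buf='ZCIT' cursor=1
After op 2 (backspace): buf='CIT' cursor=0
After op 3 (delete): buf='IT' cursor=0
After op 4 (right): buf='IT' cursor=1
After op 5 (delete): buf='I' cursor=1
After op 6 (right): buf='I' cursor=1
After op 7 (home): buf='I' cursor=0
After op 8 (right): buf='I' cursor=1
After op 9 (delete): buf='I' cursor=1
After op 10 (left): buf='I' cursor=0
After op 11 (undo): buf='IT' cursor=1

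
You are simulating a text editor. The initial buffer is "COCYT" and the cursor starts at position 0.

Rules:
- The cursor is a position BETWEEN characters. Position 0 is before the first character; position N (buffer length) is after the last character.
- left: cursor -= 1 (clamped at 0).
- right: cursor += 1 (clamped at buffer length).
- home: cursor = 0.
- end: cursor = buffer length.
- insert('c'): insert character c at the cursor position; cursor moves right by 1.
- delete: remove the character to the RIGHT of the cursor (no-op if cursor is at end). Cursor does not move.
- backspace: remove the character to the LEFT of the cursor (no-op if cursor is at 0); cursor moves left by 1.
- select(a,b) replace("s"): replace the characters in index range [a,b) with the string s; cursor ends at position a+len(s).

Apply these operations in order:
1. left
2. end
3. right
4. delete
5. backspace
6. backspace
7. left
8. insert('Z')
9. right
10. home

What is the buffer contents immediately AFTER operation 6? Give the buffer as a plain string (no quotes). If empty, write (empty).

Answer: COC

Derivation:
After op 1 (left): buf='COCYT' cursor=0
After op 2 (end): buf='COCYT' cursor=5
After op 3 (right): buf='COCYT' cursor=5
After op 4 (delete): buf='COCYT' cursor=5
After op 5 (backspace): buf='COCY' cursor=4
After op 6 (backspace): buf='COC' cursor=3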